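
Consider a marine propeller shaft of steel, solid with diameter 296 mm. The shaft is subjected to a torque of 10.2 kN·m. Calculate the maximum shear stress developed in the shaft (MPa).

2.00 MPa

J = πd⁴/32 = π(0.296)⁴/32 = 7.536×10^-4 m⁴.
τ_max = T·r/J = 10200 × 0.148 / 7.536×10^-4 = 2.003×10^6 Pa.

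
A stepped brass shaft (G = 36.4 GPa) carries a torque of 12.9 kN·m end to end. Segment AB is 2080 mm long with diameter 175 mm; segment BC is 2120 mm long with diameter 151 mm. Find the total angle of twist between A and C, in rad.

0.0227 rad

J_AB = π(0.175)⁴/32 = 9.21×10^-5 m⁴; J_BC = π(0.151)⁴/32 = 5.10×10^-5 m⁴.
θ = (T/G)·Σ L_i/J_i = (12900/36.4×10⁹)·(2.08/9.21×10^-5 + 2.12/5.10×10^-5) = 0.02273 rad.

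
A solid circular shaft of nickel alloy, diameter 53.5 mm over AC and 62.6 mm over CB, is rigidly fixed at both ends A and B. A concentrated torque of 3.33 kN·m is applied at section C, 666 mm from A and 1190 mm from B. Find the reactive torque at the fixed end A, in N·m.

Compatibility: T_A·a/J_AC = T_B·b/J_CB with T_A + T_B = T₀.
J_AC = 8.04×10^-7 m⁴, J_CB = 1.51×10^-6 m⁴, so T_A = T₀·(J_AC/a)/((J_AC/a)+(J_CB/b)) = 1625 N·m, T_B = 1705 N·m.

1630 N·m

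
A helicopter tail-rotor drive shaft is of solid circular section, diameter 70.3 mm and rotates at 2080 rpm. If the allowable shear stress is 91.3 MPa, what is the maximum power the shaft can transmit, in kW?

1360 kW

J = πd⁴/32 = π(0.0703)⁴/32 = 2.398×10^-6 m⁴.
T_max = τ_allow·J/r = 9.13×10^7 × 2.398×10^-6 / 0.0352 = 6228 N·m.
ω = 2π·2080/60 = 217.8 rad/s, so P_max = T_max·ω = 1.357×10^6 W.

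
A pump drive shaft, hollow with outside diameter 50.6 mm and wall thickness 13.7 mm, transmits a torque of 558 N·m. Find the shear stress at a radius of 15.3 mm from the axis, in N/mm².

J = π(d_o⁴ − d_i⁴)/32 = π(0.0506⁴ − 0.0232⁴)/32 = 6.151×10^-7 m⁴.
Shear stress varies linearly with radius: τ = T·r/J = 558.0 × 0.0153 / 6.151×10^-7 = 1.388×10^7 Pa.

13.9 N/mm²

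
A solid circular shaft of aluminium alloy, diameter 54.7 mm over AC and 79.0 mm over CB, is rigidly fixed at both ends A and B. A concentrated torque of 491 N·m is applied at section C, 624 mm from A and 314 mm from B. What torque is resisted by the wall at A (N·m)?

50.9 N·m

Compatibility: T_A·a/J_AC = T_B·b/J_CB with T_A + T_B = T₀.
J_AC = 8.79×10^-7 m⁴, J_CB = 3.82×10^-6 m⁴, so T_A = T₀·(J_AC/a)/((J_AC/a)+(J_CB/b)) = 50.90 N·m, T_B = 440.1 N·m.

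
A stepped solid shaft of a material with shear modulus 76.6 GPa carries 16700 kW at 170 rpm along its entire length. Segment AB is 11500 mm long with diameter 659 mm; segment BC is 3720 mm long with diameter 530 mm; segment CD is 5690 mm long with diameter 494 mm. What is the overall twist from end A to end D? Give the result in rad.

ω = 2π·170/60 = 17.80 rad/s, so T = P/ω = 16700×10³ / 17.80 = 938100 N·m.
J_AB = π(0.659)⁴/32 = 0.0185 m⁴; J_BC = π(0.530)⁴/32 = 7.75×10^-3 m⁴; J_CD = π(0.494)⁴/32 = 5.85×10^-3 m⁴.
θ = (T/G)·Σ L_i/J_i = (938100/76.6×10⁹)·(11.5/0.0185 + 3.72/7.75×10^-3 + 5.69/5.85×10^-3) = 0.02541 rad.

0.0254 rad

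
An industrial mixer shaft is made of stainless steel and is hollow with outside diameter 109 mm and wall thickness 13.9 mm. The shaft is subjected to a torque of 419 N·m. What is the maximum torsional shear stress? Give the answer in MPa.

2.38 MPa

J = π(d_o⁴ − d_i⁴)/32 = π(0.109⁴ − 0.0812⁴)/32 = 9.590×10^-6 m⁴.
τ_max = T·r/J = 419.0 × 0.0545 / 9.590×10^-6 = 2.381×10^6 Pa.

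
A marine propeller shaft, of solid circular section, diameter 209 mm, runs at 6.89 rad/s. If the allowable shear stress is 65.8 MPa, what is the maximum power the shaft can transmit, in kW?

813 kW

J = πd⁴/32 = π(0.209)⁴/32 = 1.873×10^-4 m⁴.
T_max = τ_allow·J/r = 6.58×10^7 × 1.873×10^-4 / 0.104 = 117900 N·m.
ω = 6.89 rad/s, so P_max = T_max·ω = 8.127×10^5 W.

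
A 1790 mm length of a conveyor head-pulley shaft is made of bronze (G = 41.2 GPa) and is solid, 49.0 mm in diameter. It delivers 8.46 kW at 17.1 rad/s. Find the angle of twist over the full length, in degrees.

ω = 17.1 rad/s, so T = P/ω = 8.46×10³ / 17.10 = 494.7 N·m.
J = πd⁴/32 = π(0.0490)⁴/32 = 5.660×10^-7 m⁴.
θ = T·L/(G·J) = 494.7 × 1.79 / (41.2×10⁹ × 5.660×10^-7) = 0.03798 rad.

2.18°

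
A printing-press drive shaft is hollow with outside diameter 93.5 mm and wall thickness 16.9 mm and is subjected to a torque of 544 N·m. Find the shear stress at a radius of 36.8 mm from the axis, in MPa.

3.20 MPa

J = π(d_o⁴ − d_i⁴)/32 = π(0.0935⁴ − 0.0597⁴)/32 = 6.256×10^-6 m⁴.
Shear stress varies linearly with radius: τ = T·r/J = 544.0 × 0.0368 / 6.256×10^-6 = 3.200×10^6 Pa.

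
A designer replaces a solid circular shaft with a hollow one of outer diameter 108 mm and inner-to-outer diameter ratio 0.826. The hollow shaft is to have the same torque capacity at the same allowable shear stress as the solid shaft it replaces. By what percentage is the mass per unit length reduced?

51.8 %

Equal τ_max and T ⇒ the solid shaft needs d_s³ = d_o³(1−k⁴), so d_s = 108·(1−0.826⁴)^(1/3) = 87.65 mm.
Area ratio A_h/A_s = d_o²(1−k²)/d_s² = (1−k²)/(1−k⁴)^(2/3) = 0.4824.
Mass saving = 1 − 0.4824 = 51.8 %.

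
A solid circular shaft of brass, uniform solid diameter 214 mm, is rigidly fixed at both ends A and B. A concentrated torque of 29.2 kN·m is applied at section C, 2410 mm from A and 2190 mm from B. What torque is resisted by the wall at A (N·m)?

13900 N·m

With uniform GJ and both ends fixed, compatibility θ_AC = θ_CB gives T_A·a = T_B·b, together with T_A + T_B = T₀.
T_A = T₀·b/(a+b) = 29200·2190/4600 = 13900 N·m; T_B = 15300 N·m.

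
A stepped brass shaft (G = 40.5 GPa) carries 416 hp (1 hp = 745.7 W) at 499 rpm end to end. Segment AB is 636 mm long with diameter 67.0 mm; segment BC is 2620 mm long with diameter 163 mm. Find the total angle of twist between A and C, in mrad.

ω = 2π·499/60 = 52.26 rad/s, so T = P/ω = 416×745.7 / 52.26 = 5936 N·m.
J_AB = π(0.0670)⁴/32 = 1.98×10^-6 m⁴; J_BC = π(0.163)⁴/32 = 6.93×10^-5 m⁴.
θ = (T/G)·Σ L_i/J_i = (5936/40.5×10⁹)·(0.636/1.98×10^-6 + 2.62/6.93×10^-5) = 0.05266 rad.

52.7 mrad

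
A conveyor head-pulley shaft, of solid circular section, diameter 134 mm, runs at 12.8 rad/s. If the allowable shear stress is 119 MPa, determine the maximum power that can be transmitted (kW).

J = πd⁴/32 = π(0.134)⁴/32 = 3.165×10^-5 m⁴.
T_max = τ_allow·J/r = 1.19×10^8 × 3.165×10^-5 / 0.0670 = 56220 N·m.
ω = 12.8 rad/s, so P_max = T_max·ω = 7.196×10^5 W.

720 kW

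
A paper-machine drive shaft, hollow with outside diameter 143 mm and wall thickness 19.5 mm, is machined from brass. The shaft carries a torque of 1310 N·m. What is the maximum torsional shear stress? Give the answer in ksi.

0.459 ksi

J = π(d_o⁴ − d_i⁴)/32 = π(0.143⁴ − 0.104⁴)/32 = 2.957×10^-5 m⁴.
τ_max = T·r/J = 1310 × 0.0715 / 2.957×10^-5 = 3.168×10^6 Pa.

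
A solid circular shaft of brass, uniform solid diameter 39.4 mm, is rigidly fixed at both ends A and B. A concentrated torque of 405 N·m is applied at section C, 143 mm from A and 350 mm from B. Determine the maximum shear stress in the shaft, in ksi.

With uniform GJ and both ends fixed, compatibility θ_AC = θ_CB gives T_A·a = T_B·b, together with T_A + T_B = T₀.
T_A = T₀·b/(a+b) = 405.0·350/493.0 = 287.5 N·m; T_B = 117.5 N·m.
τ in each portion: τ_AC = 2.39×10^7 Pa, τ_CB = 9.78×10^6 Pa; maximum is in AC.
τ_max = T_AC·r/J = 287.5·0.0197/2.37×10^-7 = 2.394×10^7 Pa.

3.47 ksi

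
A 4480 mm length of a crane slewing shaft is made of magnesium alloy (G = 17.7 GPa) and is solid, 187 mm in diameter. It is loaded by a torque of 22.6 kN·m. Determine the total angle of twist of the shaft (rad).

J = πd⁴/32 = π(0.187)⁴/32 = 1.201×10^-4 m⁴.
θ = T·L/(G·J) = 22600 × 4.48 / (17.7×10⁹ × 1.201×10^-4) = 0.04765 rad.

0.0476 rad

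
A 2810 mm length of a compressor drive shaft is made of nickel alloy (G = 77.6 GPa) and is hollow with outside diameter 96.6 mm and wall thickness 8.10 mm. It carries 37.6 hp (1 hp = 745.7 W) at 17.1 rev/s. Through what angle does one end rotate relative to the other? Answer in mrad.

2.13 mrad

ω = 2π·17.1 = 107.4 rad/s, so T = P/ω = 37.6×745.7 / 107.4 = 261.0 N·m.
J = π(d_o⁴ − d_i⁴)/32 = π(0.0966⁴ − 0.0804⁴)/32 = 4.447×10^-6 m⁴.
θ = T·L/(G·J) = 261.0 × 2.81 / (77.6×10⁹ × 4.447×10^-6) = 2.125×10^-3 rad.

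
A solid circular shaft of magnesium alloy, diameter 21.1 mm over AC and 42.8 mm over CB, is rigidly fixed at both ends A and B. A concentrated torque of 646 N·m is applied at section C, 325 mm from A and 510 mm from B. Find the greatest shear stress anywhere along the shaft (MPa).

Compatibility: T_A·a/J_AC = T_B·b/J_CB with T_A + T_B = T₀.
J_AC = 1.95×10^-8 m⁴, J_CB = 3.29×10^-7 m⁴, so T_A = T₀·(J_AC/a)/((J_AC/a)+(J_CB/b)) = 54.80 N·m, T_B = 591.2 N·m.
τ in each portion: τ_AC = 2.97×10^7 Pa, τ_CB = 3.84×10^7 Pa; maximum is in CB.
τ_max = T_CB·r/J = 591.2·0.0214/3.29×10^-7 = 3.840×10^7 Pa.

38.4 MPa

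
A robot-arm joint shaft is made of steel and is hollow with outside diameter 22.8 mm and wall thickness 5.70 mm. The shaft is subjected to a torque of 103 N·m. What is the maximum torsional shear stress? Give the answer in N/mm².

47.2 N/mm²

J = π(d_o⁴ − d_i⁴)/32 = π(0.0228⁴ − 0.0114⁴)/32 = 2.487×10^-8 m⁴.
τ_max = T·r/J = 103.0 × 0.0114 / 2.487×10^-8 = 4.721×10^7 Pa.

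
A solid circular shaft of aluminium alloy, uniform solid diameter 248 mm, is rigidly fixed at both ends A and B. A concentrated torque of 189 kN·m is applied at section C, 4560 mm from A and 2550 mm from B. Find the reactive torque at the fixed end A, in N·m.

With uniform GJ and both ends fixed, compatibility θ_AC = θ_CB gives T_A·a = T_B·b, together with T_A + T_B = T₀.
T_A = T₀·b/(a+b) = 189000·2550/7110 = 67780 N·m; T_B = 121200 N·m.

67800 N·m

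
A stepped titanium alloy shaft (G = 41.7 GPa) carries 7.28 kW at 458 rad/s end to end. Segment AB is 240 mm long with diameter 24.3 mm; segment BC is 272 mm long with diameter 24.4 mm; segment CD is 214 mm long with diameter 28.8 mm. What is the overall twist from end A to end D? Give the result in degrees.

0.393°

ω = 458 rad/s, so T = P/ω = 7.28×10³ / 458.0 = 15.90 N·m.
J_AB = π(0.0243)⁴/32 = 3.42×10^-8 m⁴; J_BC = π(0.0244)⁴/32 = 3.48×10^-8 m⁴; J_CD = π(0.0288)⁴/32 = 6.75×10^-8 m⁴.
θ = (T/G)·Σ L_i/J_i = (15.90/41.7×10⁹)·(0.240/3.42×10^-8 + 0.272/3.48×10^-8 + 0.214/6.75×10^-8) = 6.860×10^-3 rad.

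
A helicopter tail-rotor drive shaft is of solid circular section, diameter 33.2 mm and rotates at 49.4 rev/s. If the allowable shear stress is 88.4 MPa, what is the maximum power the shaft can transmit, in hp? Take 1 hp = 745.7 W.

J = πd⁴/32 = π(0.0332)⁴/32 = 1.193×10^-7 m⁴.
T_max = τ_allow·J/r = 8.84×10^7 × 1.193×10^-7 / 0.0166 = 635.2 N·m.
ω = 2π·49.4 = 310.4 rad/s, so P_max = T_max·ω = 1.972×10^5 W.

264 hp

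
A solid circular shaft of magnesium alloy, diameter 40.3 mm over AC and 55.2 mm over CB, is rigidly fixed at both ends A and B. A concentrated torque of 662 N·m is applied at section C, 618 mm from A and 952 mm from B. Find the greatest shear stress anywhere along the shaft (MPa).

Compatibility: T_A·a/J_AC = T_B·b/J_CB with T_A + T_B = T₀.
J_AC = 2.59×10^-7 m⁴, J_CB = 9.11×10^-7 m⁴, so T_A = T₀·(J_AC/a)/((J_AC/a)+(J_CB/b)) = 201.5 N·m, T_B = 460.5 N·m.
τ in each portion: τ_AC = 1.57×10^7 Pa, τ_CB = 1.39×10^7 Pa; maximum is in AC.
τ_max = T_AC·r/J = 201.5·0.0201/2.59×10^-7 = 1.568×10^7 Pa.

15.7 MPa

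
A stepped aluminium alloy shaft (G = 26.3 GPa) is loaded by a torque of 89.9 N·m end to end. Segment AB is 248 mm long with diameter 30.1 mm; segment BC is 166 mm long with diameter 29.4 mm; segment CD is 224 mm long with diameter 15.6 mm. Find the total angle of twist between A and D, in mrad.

J_AB = π(0.0301)⁴/32 = 8.06×10^-8 m⁴; J_BC = π(0.0294)⁴/32 = 7.33×10^-8 m⁴; J_CD = π(0.0156)⁴/32 = 5.81×10^-9 m⁴.
θ = (T/G)·Σ L_i/J_i = (89.90/26.3×10⁹)·(0.248/8.06×10^-8 + 0.166/7.33×10^-8 + 0.224/5.81×10^-9) = 0.1499 rad.

150 mrad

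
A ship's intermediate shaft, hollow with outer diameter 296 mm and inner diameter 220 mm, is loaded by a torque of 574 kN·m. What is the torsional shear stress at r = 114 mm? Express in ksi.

J = π(d_o⁴ − d_i⁴)/32 = π(0.296⁴ − 0.220⁴)/32 = 5.237×10^-4 m⁴.
Shear stress varies linearly with radius: τ = T·r/J = 574000 × 0.114 / 5.237×10^-4 = 1.250×10^8 Pa.

18.1 ksi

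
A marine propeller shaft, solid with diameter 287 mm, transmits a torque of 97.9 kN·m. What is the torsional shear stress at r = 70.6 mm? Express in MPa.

J = πd⁴/32 = π(0.287)⁴/32 = 6.661×10^-4 m⁴.
Shear stress varies linearly with radius: τ = T·r/J = 97900 × 0.0706 / 6.661×10^-4 = 1.038×10^7 Pa.

10.4 MPa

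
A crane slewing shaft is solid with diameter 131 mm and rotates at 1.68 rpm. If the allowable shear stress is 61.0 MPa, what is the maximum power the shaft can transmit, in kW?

4.74 kW

J = πd⁴/32 = π(0.131)⁴/32 = 2.891×10^-5 m⁴.
T_max = τ_allow·J/r = 6.10×10^7 × 2.891×10^-5 / 0.0655 = 26930 N·m.
ω = 2π·1.68/60 = 0.1759 rad/s, so P_max = T_max·ω = 4737 W.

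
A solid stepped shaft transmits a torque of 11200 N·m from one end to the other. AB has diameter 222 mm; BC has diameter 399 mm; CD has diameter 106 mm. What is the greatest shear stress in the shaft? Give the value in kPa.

Under the same torque, τ_max = 16T/(πd³) is largest where d is smallest — segment CD (d = 106 mm).
τ_max = 16·11200/(π·(0.106)³) = 4.789×10^7 Pa.

47900 kPa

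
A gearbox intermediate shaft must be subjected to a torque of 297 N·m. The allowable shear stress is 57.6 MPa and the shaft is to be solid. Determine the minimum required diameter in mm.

29.7 mm

For a solid shaft τ_max = 16T/(πd³), so d = (16T/(π τ_allow))^(1/3) = (16·297.0/(π·5.76×10^7))^(1/3) = 0.02972 m.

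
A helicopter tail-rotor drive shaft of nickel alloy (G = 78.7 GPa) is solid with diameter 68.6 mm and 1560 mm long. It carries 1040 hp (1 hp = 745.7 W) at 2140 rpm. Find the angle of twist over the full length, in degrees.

1.81°

ω = 2π·2140/60 = 224.1 rad/s, so T = P/ω = 1040×745.7 / 224.1 = 3461 N·m.
J = πd⁴/32 = π(0.0686)⁴/32 = 2.174×10^-6 m⁴.
θ = T·L/(G·J) = 3461 × 1.56 / (78.7×10⁹ × 2.174×10^-6) = 0.03155 rad.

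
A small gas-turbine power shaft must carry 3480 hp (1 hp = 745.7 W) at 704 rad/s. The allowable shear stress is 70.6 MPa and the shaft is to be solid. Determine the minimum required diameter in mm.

ω = 704 rad/s, so T = P/ω = 3480×745.7 / 704.0 = 3686 N·m.
For a solid shaft τ_max = 16T/(πd³), so d = (16T/(π τ_allow))^(1/3) = (16·3686/(π·7.06×10^7))^(1/3) = 0.06431 m.

64.3 mm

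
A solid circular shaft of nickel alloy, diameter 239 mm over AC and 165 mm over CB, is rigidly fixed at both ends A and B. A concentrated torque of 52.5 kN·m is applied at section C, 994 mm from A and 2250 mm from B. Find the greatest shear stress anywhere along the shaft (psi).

2580 psi

Compatibility: T_A·a/J_AC = T_B·b/J_CB with T_A + T_B = T₀.
J_AC = 3.20×10^-4 m⁴, J_CB = 7.28×10^-5 m⁴, so T_A = T₀·(J_AC/a)/((J_AC/a)+(J_CB/b)) = 47710 N·m, T_B = 4788 N·m.
τ in each portion: τ_AC = 1.78×10^7 Pa, τ_CB = 5.43×10^6 Pa; maximum is in AC.
τ_max = T_AC·r/J = 47710·0.119/3.20×10^-4 = 1.780×10^7 Pa.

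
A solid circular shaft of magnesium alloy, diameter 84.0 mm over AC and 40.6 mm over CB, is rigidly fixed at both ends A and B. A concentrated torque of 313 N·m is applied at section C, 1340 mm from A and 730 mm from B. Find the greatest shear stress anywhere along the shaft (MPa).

2.44 MPa

Compatibility: T_A·a/J_AC = T_B·b/J_CB with T_A + T_B = T₀.
J_AC = 4.89×10^-6 m⁴, J_CB = 2.67×10^-7 m⁴, so T_A = T₀·(J_AC/a)/((J_AC/a)+(J_CB/b)) = 284.5 N·m, T_B = 28.50 N·m.
τ in each portion: τ_AC = 2.44×10^6 Pa, τ_CB = 2.17×10^6 Pa; maximum is in AC.
τ_max = T_AC·r/J = 284.5·0.0420/4.89×10^-6 = 2.445×10^6 Pa.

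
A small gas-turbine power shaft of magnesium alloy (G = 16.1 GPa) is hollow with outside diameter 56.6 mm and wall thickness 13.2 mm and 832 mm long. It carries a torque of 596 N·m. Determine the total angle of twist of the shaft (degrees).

J = π(d_o⁴ − d_i⁴)/32 = π(0.0566⁴ − 0.0302⁴)/32 = 9.259×10^-7 m⁴.
θ = T·L/(G·J) = 596.0 × 0.832 / (16.1×10⁹ × 9.259×10^-7) = 0.03326 rad.

1.91°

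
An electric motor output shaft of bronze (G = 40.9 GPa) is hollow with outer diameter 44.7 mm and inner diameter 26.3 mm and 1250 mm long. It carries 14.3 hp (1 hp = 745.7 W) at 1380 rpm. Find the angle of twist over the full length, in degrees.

0.375°

ω = 2π·1380/60 = 144.5 rad/s, so T = P/ω = 14.3×745.7 / 144.5 = 73.79 N·m.
J = π(d_o⁴ − d_i⁴)/32 = π(0.0447⁴ − 0.0263⁴)/32 = 3.450×10^-7 m⁴.
θ = T·L/(G·J) = 73.79 × 1.25 / (40.9×10⁹ × 3.450×10^-7) = 6.537×10^-3 rad.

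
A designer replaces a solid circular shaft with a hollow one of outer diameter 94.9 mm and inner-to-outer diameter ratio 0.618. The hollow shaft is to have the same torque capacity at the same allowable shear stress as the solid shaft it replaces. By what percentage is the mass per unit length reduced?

31.3 %

Equal τ_max and T ⇒ the solid shaft needs d_s³ = d_o³(1−k⁴), so d_s = 94.9·(1−0.618⁴)^(1/3) = 90.04 mm.
Area ratio A_h/A_s = d_o²(1−k²)/d_s² = (1−k²)/(1−k⁴)^(2/3) = 0.6866.
Mass saving = 1 − 0.6866 = 31.3 %.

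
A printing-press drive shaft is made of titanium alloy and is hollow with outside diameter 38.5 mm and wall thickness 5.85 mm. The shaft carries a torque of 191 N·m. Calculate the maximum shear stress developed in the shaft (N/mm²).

22.3 N/mm²

J = π(d_o⁴ − d_i⁴)/32 = π(0.0385⁴ − 0.0268⁴)/32 = 1.651×10^-7 m⁴.
τ_max = T·r/J = 191.0 × 0.0192 / 1.651×10^-7 = 2.228×10^7 Pa.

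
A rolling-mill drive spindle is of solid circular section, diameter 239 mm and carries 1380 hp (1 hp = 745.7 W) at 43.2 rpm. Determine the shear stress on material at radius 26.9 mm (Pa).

ω = 2π·43.2/60 = 4.524 rad/s, so T = P/ω = 1380×745.7 / 4.524 = 227500 N·m.
J = πd⁴/32 = π(0.239)⁴/32 = 3.203×10^-4 m⁴.
Shear stress varies linearly with radius: τ = T·r/J = 227500 × 0.0269 / 3.203×10^-4 = 1.910×10^7 Pa.

1.91e7 Pa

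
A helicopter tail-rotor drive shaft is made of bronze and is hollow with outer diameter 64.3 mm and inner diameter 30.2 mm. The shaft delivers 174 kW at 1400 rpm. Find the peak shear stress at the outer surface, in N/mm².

23.9 N/mm²

ω = 2π·1400/60 = 146.6 rad/s, so T = P/ω = 174×10³ / 146.6 = 1187 N·m.
J = π(d_o⁴ − d_i⁴)/32 = π(0.0643⁴ − 0.0302⁴)/32 = 1.597×10^-6 m⁴.
τ_max = T·r/J = 1187 × 0.0321 / 1.597×10^-6 = 2.390×10^7 Pa.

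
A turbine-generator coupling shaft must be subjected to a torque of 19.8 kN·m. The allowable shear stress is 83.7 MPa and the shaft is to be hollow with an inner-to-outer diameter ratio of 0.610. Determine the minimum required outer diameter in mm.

112 mm

For a hollow shaft with d_i/d_o = 0.610: τ_max = 16T/(π d_o³ (1−k⁴)), so d_o = [16T/(π τ_allow (1−k⁴))]^(1/3) = [16·19800/(π·8.37×10^7·0.8615)]^(1/3) = 0.1118 m.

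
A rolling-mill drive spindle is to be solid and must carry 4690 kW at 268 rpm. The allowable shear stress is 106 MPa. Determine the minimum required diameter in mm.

200 mm

ω = 2π·268/60 = 28.06 rad/s, so T = P/ω = 4690×10³ / 28.06 = 167100 N·m.
For a solid shaft τ_max = 16T/(πd³), so d = (16T/(π τ_allow))^(1/3) = (16·167100/(π·1.06×10^8))^(1/3) = 0.2002 m.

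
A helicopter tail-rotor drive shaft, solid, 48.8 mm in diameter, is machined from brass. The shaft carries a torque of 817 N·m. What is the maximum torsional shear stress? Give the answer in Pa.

3.58e7 Pa

J = πd⁴/32 = π(0.0488)⁴/32 = 5.568×10^-7 m⁴.
τ_max = T·r/J = 817.0 × 0.0244 / 5.568×10^-7 = 3.580×10^7 Pa.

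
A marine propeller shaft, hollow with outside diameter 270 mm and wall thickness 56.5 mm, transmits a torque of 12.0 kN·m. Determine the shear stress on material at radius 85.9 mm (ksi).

J = π(d_o⁴ − d_i⁴)/32 = π(0.270⁴ − 0.157⁴)/32 = 4.621×10^-4 m⁴.
Shear stress varies linearly with radius: τ = T·r/J = 12000 × 0.0859 / 4.621×10^-4 = 2.231×10^6 Pa.

0.324 ksi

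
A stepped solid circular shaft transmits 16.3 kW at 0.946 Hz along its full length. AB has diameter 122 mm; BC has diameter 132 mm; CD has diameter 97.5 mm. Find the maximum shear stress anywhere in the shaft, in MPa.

ω = 2π·0.946 = 5.944 rad/s, so T = P/ω = 16.3×10³ / 5.944 = 2742 N·m.
Under the same torque, τ_max = 16T/(πd³) is largest where d is smallest — segment CD (d = 97.5 mm).
τ_max = 16·2742/(π·(0.0975)³) = 1.507×10^7 Pa.

15.1 MPa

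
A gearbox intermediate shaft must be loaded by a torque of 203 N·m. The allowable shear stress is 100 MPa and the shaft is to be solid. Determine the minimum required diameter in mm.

21.8 mm

For a solid shaft τ_max = 16T/(πd³), so d = (16T/(π τ_allow))^(1/3) = (16·203.0/(π·1.00×10^8))^(1/3) = 0.02178 m.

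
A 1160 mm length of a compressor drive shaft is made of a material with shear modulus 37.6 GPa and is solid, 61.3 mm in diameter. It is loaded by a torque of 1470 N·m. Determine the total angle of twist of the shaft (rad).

J = πd⁴/32 = π(0.0613)⁴/32 = 1.386×10^-6 m⁴.
θ = T·L/(G·J) = 1470 × 1.16 / (37.6×10⁹ × 1.386×10^-6) = 0.03271 rad.

0.0327 rad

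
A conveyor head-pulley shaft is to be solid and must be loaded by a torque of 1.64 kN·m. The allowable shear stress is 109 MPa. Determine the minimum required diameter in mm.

For a solid shaft τ_max = 16T/(πd³), so d = (16T/(π τ_allow))^(1/3) = (16·1640/(π·1.09×10^8))^(1/3) = 0.04247 m.

42.5 mm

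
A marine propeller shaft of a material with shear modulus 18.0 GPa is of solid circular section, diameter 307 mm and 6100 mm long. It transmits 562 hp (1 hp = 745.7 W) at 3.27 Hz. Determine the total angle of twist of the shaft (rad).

ω = 2π·3.27 = 20.55 rad/s, so T = P/ω = 562×745.7 / 20.55 = 20400 N·m.
J = πd⁴/32 = π(0.307)⁴/32 = 8.721×10^-4 m⁴.
θ = T·L/(G·J) = 20400 × 6.10 / (18.0×10⁹ × 8.721×10^-4) = 7.926×10^-3 rad.

0.00793 rad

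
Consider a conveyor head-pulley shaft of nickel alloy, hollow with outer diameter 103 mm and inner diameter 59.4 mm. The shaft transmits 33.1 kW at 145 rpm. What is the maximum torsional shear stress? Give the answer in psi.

1660 psi

ω = 2π·145/60 = 15.18 rad/s, so T = P/ω = 33.1×10³ / 15.18 = 2180 N·m.
J = π(d_o⁴ − d_i⁴)/32 = π(0.103⁴ − 0.0594⁴)/32 = 9.827×10^-6 m⁴.
τ_max = T·r/J = 2180 × 0.0515 / 9.827×10^-6 = 1.142×10^7 Pa.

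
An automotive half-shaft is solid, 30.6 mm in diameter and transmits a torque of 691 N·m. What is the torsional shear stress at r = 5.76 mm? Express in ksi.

6.71 ksi

J = πd⁴/32 = π(0.0306)⁴/32 = 8.608×10^-8 m⁴.
Shear stress varies linearly with radius: τ = T·r/J = 691.0 × 0.00576 / 8.608×10^-8 = 4.624×10^7 Pa.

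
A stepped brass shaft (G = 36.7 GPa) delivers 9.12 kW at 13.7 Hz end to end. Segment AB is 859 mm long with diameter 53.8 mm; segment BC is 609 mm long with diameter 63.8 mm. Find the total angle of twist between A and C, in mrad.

4.10 mrad

ω = 2π·13.7 = 86.08 rad/s, so T = P/ω = 9.12×10³ / 86.08 = 105.9 N·m.
J_AB = π(0.0538)⁴/32 = 8.22×10^-7 m⁴; J_BC = π(0.0638)⁴/32 = 1.63×10^-6 m⁴.
θ = (T/G)·Σ L_i/J_i = (105.9/36.7×10⁹)·(0.859/8.22×10^-7 + 0.609/1.63×10^-6) = 4.096×10^-3 rad.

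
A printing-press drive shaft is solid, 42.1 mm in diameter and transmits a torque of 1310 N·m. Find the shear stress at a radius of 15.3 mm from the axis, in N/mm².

J = πd⁴/32 = π(0.0421)⁴/32 = 3.084×10^-7 m⁴.
Shear stress varies linearly with radius: τ = T·r/J = 1310 × 0.0153 / 3.084×10^-7 = 6.499×10^7 Pa.

65.0 N/mm²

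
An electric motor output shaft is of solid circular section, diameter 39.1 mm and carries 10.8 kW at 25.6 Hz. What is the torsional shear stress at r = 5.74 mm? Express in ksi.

0.244 ksi

ω = 2π·25.6 = 160.8 rad/s, so T = P/ω = 10.8×10³ / 160.8 = 67.14 N·m.
J = πd⁴/32 = π(0.0391)⁴/32 = 2.295×10^-7 m⁴.
Shear stress varies linearly with radius: τ = T·r/J = 67.14 × 0.00574 / 2.295×10^-7 = 1.680×10^6 Pa.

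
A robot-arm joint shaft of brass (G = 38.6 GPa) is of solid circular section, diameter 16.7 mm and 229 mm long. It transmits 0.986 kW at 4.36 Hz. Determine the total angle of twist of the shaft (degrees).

ω = 2π·4.36 = 27.39 rad/s, so T = P/ω = 0.986×10³ / 27.39 = 35.99 N·m.
J = πd⁴/32 = π(0.0167)⁴/32 = 7.636×10^-9 m⁴.
θ = T·L/(G·J) = 35.99 × 0.229 / (38.6×10⁹ × 7.636×10^-9) = 0.02796 rad.

1.60°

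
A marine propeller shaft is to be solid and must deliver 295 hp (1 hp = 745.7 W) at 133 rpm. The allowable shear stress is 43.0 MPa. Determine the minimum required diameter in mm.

123 mm

ω = 2π·133/60 = 13.93 rad/s, so T = P/ω = 295×745.7 / 13.93 = 15790 N·m.
For a solid shaft τ_max = 16T/(πd³), so d = (16T/(π τ_allow))^(1/3) = (16·15790/(π·4.30×10^7))^(1/3) = 0.1232 m.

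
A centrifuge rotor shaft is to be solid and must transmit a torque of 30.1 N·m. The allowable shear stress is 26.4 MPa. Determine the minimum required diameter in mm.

18.0 mm

For a solid shaft τ_max = 16T/(πd³), so d = (16T/(π τ_allow))^(1/3) = (16·30.10/(π·2.64×10^7))^(1/3) = 0.01797 m.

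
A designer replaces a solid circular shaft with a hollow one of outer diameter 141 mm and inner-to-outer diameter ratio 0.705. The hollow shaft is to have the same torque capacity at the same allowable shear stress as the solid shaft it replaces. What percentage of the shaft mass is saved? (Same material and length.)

Equal τ_max and T ⇒ the solid shaft needs d_s³ = d_o³(1−k⁴), so d_s = 141·(1−0.705⁴)^(1/3) = 128.3 mm.
Area ratio A_h/A_s = d_o²(1−k²)/d_s² = (1−k²)/(1−k⁴)^(2/3) = 0.6077.
Mass saving = 1 − 0.6077 = 39.2 %.

39.2 %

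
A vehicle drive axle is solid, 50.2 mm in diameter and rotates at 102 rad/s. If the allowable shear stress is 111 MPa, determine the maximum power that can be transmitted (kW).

J = πd⁴/32 = π(0.0502)⁴/32 = 6.235×10^-7 m⁴.
T_max = τ_allow·J/r = 1.11×10^8 × 6.235×10^-7 / 0.0251 = 2757 N·m.
ω = 102 rad/s, so P_max = T_max·ω = 2.812×10^5 W.

281 kW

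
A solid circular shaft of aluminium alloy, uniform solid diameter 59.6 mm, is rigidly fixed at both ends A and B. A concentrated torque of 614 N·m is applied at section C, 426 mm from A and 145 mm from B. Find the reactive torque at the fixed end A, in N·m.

156 N·m

With uniform GJ and both ends fixed, compatibility θ_AC = θ_CB gives T_A·a = T_B·b, together with T_A + T_B = T₀.
T_A = T₀·b/(a+b) = 614.0·145/571.0 = 155.9 N·m; T_B = 458.1 N·m.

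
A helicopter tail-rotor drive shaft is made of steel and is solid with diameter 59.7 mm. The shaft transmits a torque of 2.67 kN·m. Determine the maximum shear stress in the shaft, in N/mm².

J = πd⁴/32 = π(0.0597)⁴/32 = 1.247×10^-6 m⁴.
τ_max = T·r/J = 2670 × 0.0299 / 1.247×10^-6 = 6.391×10^7 Pa.

63.9 N/mm²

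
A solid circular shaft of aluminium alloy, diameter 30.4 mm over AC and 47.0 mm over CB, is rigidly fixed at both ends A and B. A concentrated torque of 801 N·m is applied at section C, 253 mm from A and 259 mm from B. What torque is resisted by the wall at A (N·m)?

Compatibility: T_A·a/J_AC = T_B·b/J_CB with T_A + T_B = T₀.
J_AC = 8.38×10^-8 m⁴, J_CB = 4.79×10^-7 m⁴, so T_A = T₀·(J_AC/a)/((J_AC/a)+(J_CB/b)) = 121.7 N·m, T_B = 679.3 N·m.

122 N·m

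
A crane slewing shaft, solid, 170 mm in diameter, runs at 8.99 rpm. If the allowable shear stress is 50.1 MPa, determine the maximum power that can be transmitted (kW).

J = πd⁴/32 = π(0.170)⁴/32 = 8.200×10^-5 m⁴.
T_max = τ_allow·J/r = 5.01×10^7 × 8.200×10^-5 / 0.0850 = 48330 N·m.
ω = 2π·8.99/60 = 0.9414 rad/s, so P_max = T_max·ω = 4.550×10^4 W.

45.5 kW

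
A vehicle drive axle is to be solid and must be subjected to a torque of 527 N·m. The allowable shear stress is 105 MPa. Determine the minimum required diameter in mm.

For a solid shaft τ_max = 16T/(πd³), so d = (16T/(π τ_allow))^(1/3) = (16·527.0/(π·1.05×10^8))^(1/3) = 0.02946 m.

29.5 mm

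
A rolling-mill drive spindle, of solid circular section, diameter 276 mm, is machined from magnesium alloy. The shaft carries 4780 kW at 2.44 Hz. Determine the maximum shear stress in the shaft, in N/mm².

ω = 2π·2.44 = 15.33 rad/s, so T = P/ω = 4780×10³ / 15.33 = 311800 N·m.
J = πd⁴/32 = π(0.276)⁴/32 = 5.697×10^-4 m⁴.
τ_max = T·r/J = 311800 × 0.138 / 5.697×10^-4 = 7.553×10^7 Pa.

75.5 N/mm²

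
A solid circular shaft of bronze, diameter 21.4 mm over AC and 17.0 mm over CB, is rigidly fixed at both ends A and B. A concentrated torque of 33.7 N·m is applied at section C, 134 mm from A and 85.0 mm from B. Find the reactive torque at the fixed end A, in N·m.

Compatibility: T_A·a/J_AC = T_B·b/J_CB with T_A + T_B = T₀.
J_AC = 2.06×10^-8 m⁴, J_CB = 8.20×10^-9 m⁴, so T_A = T₀·(J_AC/a)/((J_AC/a)+(J_CB/b)) = 20.70 N·m, T_B = 13.00 N·m.

20.7 N·m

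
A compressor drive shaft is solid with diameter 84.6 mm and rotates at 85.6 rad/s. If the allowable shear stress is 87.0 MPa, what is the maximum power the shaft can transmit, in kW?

J = πd⁴/32 = π(0.0846)⁴/32 = 5.029×10^-6 m⁴.
T_max = τ_allow·J/r = 8.70×10^7 × 5.029×10^-6 / 0.0423 = 10340 N·m.
ω = 85.6 rad/s, so P_max = T_max·ω = 8.854×10^5 W.

885 kW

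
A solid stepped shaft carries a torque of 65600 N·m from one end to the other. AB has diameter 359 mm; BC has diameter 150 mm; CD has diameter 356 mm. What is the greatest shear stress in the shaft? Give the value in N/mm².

Under the same torque, τ_max = 16T/(πd³) is largest where d is smallest — segment BC (d = 150 mm).
τ_max = 16·65600/(π·(0.150)³) = 9.899×10^7 Pa.

99.0 N/mm²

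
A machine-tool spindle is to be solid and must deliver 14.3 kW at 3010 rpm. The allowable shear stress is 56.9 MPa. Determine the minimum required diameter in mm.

ω = 2π·3010/60 = 315.2 rad/s, so T = P/ω = 14.3×10³ / 315.2 = 45.37 N·m.
For a solid shaft τ_max = 16T/(πd³), so d = (16T/(π τ_allow))^(1/3) = (16·45.37/(π·5.69×10^7))^(1/3) = 0.01595 m.

16.0 mm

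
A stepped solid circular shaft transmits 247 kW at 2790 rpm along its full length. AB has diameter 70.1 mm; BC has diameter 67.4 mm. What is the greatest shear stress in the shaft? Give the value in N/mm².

14.1 N/mm²

ω = 2π·2790/60 = 292.2 rad/s, so T = P/ω = 247×10³ / 292.2 = 845.4 N·m.
Under the same torque, τ_max = 16T/(πd³) is largest where d is smallest — segment BC (d = 67.4 mm).
τ_max = 16·845.4/(π·(0.0674)³) = 1.406×10^7 Pa.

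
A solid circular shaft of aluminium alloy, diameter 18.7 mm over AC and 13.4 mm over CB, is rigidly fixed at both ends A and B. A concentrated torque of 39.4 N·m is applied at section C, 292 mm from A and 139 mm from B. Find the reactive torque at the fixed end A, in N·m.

Compatibility: T_A·a/J_AC = T_B·b/J_CB with T_A + T_B = T₀.
J_AC = 1.20×10^-8 m⁴, J_CB = 3.17×10^-9 m⁴, so T_A = T₀·(J_AC/a)/((J_AC/a)+(J_CB/b)) = 25.36 N·m, T_B = 14.04 N·m.

25.4 N·m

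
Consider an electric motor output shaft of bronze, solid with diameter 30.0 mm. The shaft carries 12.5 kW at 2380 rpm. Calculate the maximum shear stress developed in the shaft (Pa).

9.46e6 Pa

ω = 2π·2380/60 = 249.2 rad/s, so T = P/ω = 12.5×10³ / 249.2 = 50.15 N·m.
J = πd⁴/32 = π(0.0300)⁴/32 = 7.952×10^-8 m⁴.
τ_max = T·r/J = 50.15 × 0.0150 / 7.952×10^-8 = 9.460×10^6 Pa.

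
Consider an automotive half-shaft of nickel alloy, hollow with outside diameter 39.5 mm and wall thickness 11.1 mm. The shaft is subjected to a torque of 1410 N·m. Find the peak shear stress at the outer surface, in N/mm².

J = π(d_o⁴ − d_i⁴)/32 = π(0.0395⁴ − 0.0173⁴)/32 = 2.302×10^-7 m⁴.
τ_max = T·r/J = 1410 × 0.0198 / 2.302×10^-7 = 1.210×10^8 Pa.

121 N/mm²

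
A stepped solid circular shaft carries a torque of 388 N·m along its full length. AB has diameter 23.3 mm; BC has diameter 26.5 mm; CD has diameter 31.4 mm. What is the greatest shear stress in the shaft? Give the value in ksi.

Under the same torque, τ_max = 16T/(πd³) is largest where d is smallest — segment AB (d = 23.3 mm).
τ_max = 16·388.0/(π·(0.0233)³) = 1.562×10^8 Pa.

22.7 ksi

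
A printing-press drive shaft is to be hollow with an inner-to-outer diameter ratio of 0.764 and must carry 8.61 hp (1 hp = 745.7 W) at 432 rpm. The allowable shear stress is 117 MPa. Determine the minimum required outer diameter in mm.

21.1 mm

ω = 2π·432/60 = 45.24 rad/s, so T = P/ω = 8.61×745.7 / 45.24 = 141.9 N·m.
For a hollow shaft with d_i/d_o = 0.764: τ_max = 16T/(π d_o³ (1−k⁴)), so d_o = [16T/(π τ_allow (1−k⁴))]^(1/3) = [16·141.9/(π·1.17×10^8·0.6593)]^(1/3) = 0.02108 m.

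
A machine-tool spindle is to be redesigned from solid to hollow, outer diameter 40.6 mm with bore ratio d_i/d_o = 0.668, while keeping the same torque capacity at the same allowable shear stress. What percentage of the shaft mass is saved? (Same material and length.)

35.8 %

Equal τ_max and T ⇒ the solid shaft needs d_s³ = d_o³(1−k⁴), so d_s = 40.6·(1−0.668⁴)^(1/3) = 37.70 mm.
Area ratio A_h/A_s = d_o²(1−k²)/d_s² = (1−k²)/(1−k⁴)^(2/3) = 0.6421.
Mass saving = 1 − 0.6421 = 35.8 %.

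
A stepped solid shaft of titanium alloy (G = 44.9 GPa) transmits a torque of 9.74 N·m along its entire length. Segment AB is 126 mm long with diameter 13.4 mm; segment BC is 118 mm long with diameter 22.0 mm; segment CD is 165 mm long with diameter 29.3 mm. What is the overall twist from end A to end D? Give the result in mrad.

J_AB = π(0.0134)⁴/32 = 3.17×10^-9 m⁴; J_BC = π(0.0220)⁴/32 = 2.30×10^-8 m⁴; J_CD = π(0.0293)⁴/32 = 7.24×10^-8 m⁴.
θ = (T/G)·Σ L_i/J_i = (9.740/44.9×10⁹)·(0.126/3.17×10^-9 + 0.118/2.30×10^-8 + 0.165/7.24×10^-8) = 0.01024 rad.

10.2 mrad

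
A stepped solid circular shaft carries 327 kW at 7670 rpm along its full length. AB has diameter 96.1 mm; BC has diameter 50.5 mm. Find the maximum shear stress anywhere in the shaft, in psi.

2340 psi

ω = 2π·7670/60 = 803.2 rad/s, so T = P/ω = 327×10³ / 803.2 = 407.1 N·m.
Under the same torque, τ_max = 16T/(πd³) is largest where d is smallest — segment BC (d = 50.5 mm).
τ_max = 16·407.1/(π·(0.0505)³) = 1.610×10^7 Pa.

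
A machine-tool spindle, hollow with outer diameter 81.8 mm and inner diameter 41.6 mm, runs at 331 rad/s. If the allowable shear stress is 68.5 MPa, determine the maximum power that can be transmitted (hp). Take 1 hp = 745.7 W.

3050 hp

J = π(d_o⁴ − d_i⁴)/32 = π(0.0818⁴ − 0.0416⁴)/32 = 4.102×10^-6 m⁴.
T_max = τ_allow·J/r = 6.85×10^7 × 4.102×10^-6 / 0.0409 = 6869 N·m.
ω = 331 rad/s, so P_max = T_max·ω = 2.274×10^6 W.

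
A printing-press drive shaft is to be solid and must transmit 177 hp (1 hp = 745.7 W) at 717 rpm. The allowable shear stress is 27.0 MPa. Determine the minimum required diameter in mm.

ω = 2π·717/60 = 75.08 rad/s, so T = P/ω = 177×745.7 / 75.08 = 1758 N·m.
For a solid shaft τ_max = 16T/(πd³), so d = (16T/(π τ_allow))^(1/3) = (16·1758/(π·2.70×10^7))^(1/3) = 0.06921 m.

69.2 mm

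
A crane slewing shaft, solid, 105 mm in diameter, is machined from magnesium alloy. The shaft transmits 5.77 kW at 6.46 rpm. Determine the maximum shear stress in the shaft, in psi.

5440 psi

ω = 2π·6.46/60 = 0.6765 rad/s, so T = P/ω = 5.77×10³ / 0.6765 = 8529 N·m.
J = πd⁴/32 = π(0.105)⁴/32 = 1.193×10^-5 m⁴.
τ_max = T·r/J = 8529 × 0.0525 / 1.193×10^-5 = 3.752×10^7 Pa.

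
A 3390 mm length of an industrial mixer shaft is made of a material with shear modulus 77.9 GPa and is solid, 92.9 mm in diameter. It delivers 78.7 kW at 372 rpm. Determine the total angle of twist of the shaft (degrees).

0.689°

ω = 2π·372/60 = 38.96 rad/s, so T = P/ω = 78.7×10³ / 38.96 = 2020 N·m.
J = πd⁴/32 = π(0.0929)⁴/32 = 7.312×10^-6 m⁴.
θ = T·L/(G·J) = 2020 × 3.39 / (77.9×10⁹ × 7.312×10^-6) = 0.01202 rad.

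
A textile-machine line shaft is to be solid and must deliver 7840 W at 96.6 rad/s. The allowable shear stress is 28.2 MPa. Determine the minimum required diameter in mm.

ω = 96.6 rad/s, so T = P/ω = 7840 / 96.60 = 81.16 N·m.
For a solid shaft τ_max = 16T/(πd³), so d = (16T/(π τ_allow))^(1/3) = (16·81.16/(π·2.82×10^7))^(1/3) = 0.02447 m.

24.5 mm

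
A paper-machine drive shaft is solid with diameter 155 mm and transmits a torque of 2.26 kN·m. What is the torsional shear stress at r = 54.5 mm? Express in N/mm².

2.17 N/mm²

J = πd⁴/32 = π(0.155)⁴/32 = 5.667×10^-5 m⁴.
Shear stress varies linearly with radius: τ = T·r/J = 2260 × 0.0545 / 5.667×10^-5 = 2.174×10^6 Pa.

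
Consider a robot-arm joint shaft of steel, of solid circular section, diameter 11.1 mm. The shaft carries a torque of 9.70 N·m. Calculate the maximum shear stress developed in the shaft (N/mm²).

36.1 N/mm²

J = πd⁴/32 = π(0.0111)⁴/32 = 1.490×10^-9 m⁴.
τ_max = T·r/J = 9.700 × 0.00555 / 1.490×10^-9 = 3.612×10^7 Pa.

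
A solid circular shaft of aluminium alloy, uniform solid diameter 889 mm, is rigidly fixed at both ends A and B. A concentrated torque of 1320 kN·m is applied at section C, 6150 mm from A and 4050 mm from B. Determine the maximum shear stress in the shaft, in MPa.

With uniform GJ and both ends fixed, compatibility θ_AC = θ_CB gives T_A·a = T_B·b, together with T_A + T_B = T₀.
T_A = T₀·b/(a+b) = 1.320e6·4050/10200 = 524100 N·m; T_B = 795900 N·m.
τ in each portion: τ_AC = 3.80×10^6 Pa, τ_CB = 5.77×10^6 Pa; maximum is in CB.
τ_max = T_CB·r/J = 795900·0.445/0.0613 = 5.769×10^6 Pa.

5.77 MPa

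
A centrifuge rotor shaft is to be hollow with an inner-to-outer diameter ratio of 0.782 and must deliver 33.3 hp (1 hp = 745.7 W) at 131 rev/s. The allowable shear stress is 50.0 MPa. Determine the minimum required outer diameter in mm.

17.0 mm

ω = 2π·131 = 823.1 rad/s, so T = P/ω = 33.3×745.7 / 823.1 = 30.17 N·m.
For a hollow shaft with d_i/d_o = 0.782: τ_max = 16T/(π d_o³ (1−k⁴)), so d_o = [16T/(π τ_allow (1−k⁴))]^(1/3) = [16·30.17/(π·5.00×10^7·0.6260)]^(1/3) = 0.01699 m.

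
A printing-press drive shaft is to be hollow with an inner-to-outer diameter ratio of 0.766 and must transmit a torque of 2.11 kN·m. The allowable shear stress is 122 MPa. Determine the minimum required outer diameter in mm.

51.2 mm

For a hollow shaft with d_i/d_o = 0.766: τ_max = 16T/(π d_o³ (1−k⁴)), so d_o = [16T/(π τ_allow (1−k⁴))]^(1/3) = [16·2110/(π·1.22×10^8·0.6557)]^(1/3) = 0.05121 m.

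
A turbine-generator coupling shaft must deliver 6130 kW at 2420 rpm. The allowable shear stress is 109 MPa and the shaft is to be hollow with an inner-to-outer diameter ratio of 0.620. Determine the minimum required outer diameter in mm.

110 mm

ω = 2π·2420/60 = 253.4 rad/s, so T = P/ω = 6130×10³ / 253.4 = 24190 N·m.
For a hollow shaft with d_i/d_o = 0.620: τ_max = 16T/(π d_o³ (1−k⁴)), so d_o = [16T/(π τ_allow (1−k⁴))]^(1/3) = [16·24190/(π·1.09×10^8·0.8522)]^(1/3) = 0.1099 m.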